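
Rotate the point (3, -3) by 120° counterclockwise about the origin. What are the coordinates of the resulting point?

Rotation matrix for 120°: [[cos 120°, -sin 120°], [sin 120°, cos 120°]] ≈ [[-0.500000, -0.866025], [0.866025, -0.500000]]
[[-0.500000, -0.866025], [0.866025, -0.500000]] × [3, -3]ᵀ ≈ [1.0981, 4.0981]ᵀ
Result: (1.0981, 4.0981)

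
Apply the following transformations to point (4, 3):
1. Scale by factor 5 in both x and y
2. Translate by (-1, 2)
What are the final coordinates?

Step 1: Scale (4, 3) by 5 → (20, 15)
Step 2: Translate by (-1, 2) → (19, 17)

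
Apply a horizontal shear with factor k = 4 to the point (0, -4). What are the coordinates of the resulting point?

Shear matrix for horizontal shear with factor k = 4:
[[1, 4], [0, 1]]
Result: (0, -4) → (-16, -4)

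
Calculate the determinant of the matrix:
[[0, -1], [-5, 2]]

For a 2×2 matrix [[a, b], [c, d]], det = ad - bc
det = (0)(2) - (-1)(-5) = 0 - 5 = -5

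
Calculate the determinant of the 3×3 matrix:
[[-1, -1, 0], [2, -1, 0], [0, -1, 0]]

Expansion along first row:
det = -1·det([[-1,0],[-1,0]]) - -1·det([[2,0],[0,0]]) + 0·det([[2,-1],[0,-1]])
    = -1·(-1·0 - 0·-1) - -1·(2·0 - 0·0) + 0·(2·-1 - -1·0)
    = -1·0 - -1·0 + 0·-2
    = 0 + 0 + 0 = 0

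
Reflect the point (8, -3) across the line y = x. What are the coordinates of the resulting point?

Reflection across line y = x: (8, -3) → (-3, 8)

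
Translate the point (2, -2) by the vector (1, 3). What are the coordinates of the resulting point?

Translation by (1, 3) (homogeneous matrix [[1, 0, 1], [0, 1, 3], [0, 0, 1]]):
x' = 2 + 1 = 3
y' = -2 + 3 = 1
Result: (3, 1)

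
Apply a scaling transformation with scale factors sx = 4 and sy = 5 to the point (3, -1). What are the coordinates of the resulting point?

Scaling matrix:
[[4, 0], [0, 5]]
Result: (3 × 4, -1 × 5) = (12, -5)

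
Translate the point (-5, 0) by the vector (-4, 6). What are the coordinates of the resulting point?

Translation by (-4, 6) (homogeneous matrix [[1, 0, -4], [0, 1, 6], [0, 0, 1]]):
x' = -5 + -4 = -9
y' = 0 + 6 = 6
Result: (-9, 6)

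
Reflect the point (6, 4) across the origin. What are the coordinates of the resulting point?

Reflection across origin: (6, 4) → (-6, -4)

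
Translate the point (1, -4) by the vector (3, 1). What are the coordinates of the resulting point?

Translation by (3, 1) (homogeneous matrix [[1, 0, 3], [0, 1, 1], [0, 0, 1]]):
x' = 1 + 3 = 4
y' = -4 + 1 = -3
Result: (4, -3)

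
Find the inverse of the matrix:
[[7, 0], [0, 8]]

For [[a,b],[c,d]], inverse = (1/det)·[[d,-b],[-c,a]]
det = (7)(8) - (0)(0) = 56 - 0 = 56
Inverse = (1/56)·[[8, 0], [0, 7]]
= [[1/7, 0], [0, 1/8]]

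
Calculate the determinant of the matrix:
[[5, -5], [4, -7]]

For a 2×2 matrix [[a, b], [c, d]], det = ad - bc
det = (5)(-7) - (-5)(4) = -35 - -20 = -15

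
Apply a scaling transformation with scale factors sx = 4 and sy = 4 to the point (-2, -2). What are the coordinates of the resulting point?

Scaling matrix:
[[4, 0], [0, 4]]
Result: (-2 × 4, -2 × 4) = (-8, -8)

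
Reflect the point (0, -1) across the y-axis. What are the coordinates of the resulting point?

Reflection across y-axis: (0, -1) → (0, -1)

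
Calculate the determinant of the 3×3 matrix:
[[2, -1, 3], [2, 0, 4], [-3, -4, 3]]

Expansion along first row:
det = 2·det([[0,4],[-4,3]]) - -1·det([[2,4],[-3,3]]) + 3·det([[2,0],[-3,-4]])
    = 2·(0·3 - 4·-4) - -1·(2·3 - 4·-3) + 3·(2·-4 - 0·-3)
    = 2·16 - -1·18 + 3·-8
    = 32 + 18 + -24 = 26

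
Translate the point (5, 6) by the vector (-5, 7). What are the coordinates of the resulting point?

Translation by (-5, 7) (homogeneous matrix [[1, 0, -5], [0, 1, 7], [0, 0, 1]]):
x' = 5 + -5 = 0
y' = 6 + 7 = 13
Result: (0, 13)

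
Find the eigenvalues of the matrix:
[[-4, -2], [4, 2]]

Characteristic equation: det(A - λI) = 0
λ² - (trace)λ + (det) = 0
trace = -4 + 2 = -2, det = (-4)(2) - (-2)(4) = 0
λ² - (-2)λ + (0) = 0
λ = (-2 ± √((-2)² - 4·(0))) / 2 = (-2 ± √4) / 2
Solving: λ = -2, 0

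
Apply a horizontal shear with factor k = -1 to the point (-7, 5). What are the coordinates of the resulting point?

Shear matrix for horizontal shear with factor k = -1:
[[1, -1], [0, 1]]
Result: (-7, 5) → (-12, 5)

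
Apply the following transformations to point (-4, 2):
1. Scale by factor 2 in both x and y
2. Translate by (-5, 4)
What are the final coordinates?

Step 1: Scale (-4, 2) by 2 → (-8, 4)
Step 2: Translate by (-5, 4) → (-13, 8)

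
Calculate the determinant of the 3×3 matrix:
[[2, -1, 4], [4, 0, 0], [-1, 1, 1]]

Expansion along first row:
det = 2·det([[0,0],[1,1]]) - -1·det([[4,0],[-1,1]]) + 4·det([[4,0],[-1,1]])
    = 2·(0·1 - 0·1) - -1·(4·1 - 0·-1) + 4·(4·1 - 0·-1)
    = 2·0 - -1·4 + 4·4
    = 0 + 4 + 16 = 20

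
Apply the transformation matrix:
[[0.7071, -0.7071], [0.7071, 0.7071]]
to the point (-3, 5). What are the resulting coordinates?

Matrix multiplication:
[[0.7071, -0.7071], [0.7071, 0.7071]] × [-3, 5]ᵀ
= [(0.7071)(-3) + (-0.7071)(5), (0.7071)(-3) + (0.7071)(5)]ᵀ
= [-5.6568, 1.4142]ᵀ
Result: (-5.6568, 1.4142)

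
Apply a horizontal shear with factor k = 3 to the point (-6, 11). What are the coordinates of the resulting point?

Shear matrix for horizontal shear with factor k = 3:
[[1, 3], [0, 1]]
Result: (-6, 11) → (27, 11)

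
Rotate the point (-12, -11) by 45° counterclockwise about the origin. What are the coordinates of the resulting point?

Rotation matrix for 45°: [[cos 45°, -sin 45°], [sin 45°, cos 45°]] ≈ [[0.707107, -0.707107], [0.707107, 0.707107]]
[[0.707107, -0.707107], [0.707107, 0.707107]] × [-12, -11]ᵀ ≈ [-0.7071, -16.2635]ᵀ
Result: (-0.7071, -16.2635)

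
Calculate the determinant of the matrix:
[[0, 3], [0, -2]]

For a 2×2 matrix [[a, b], [c, d]], det = ad - bc
det = (0)(-2) - (3)(0) = 0 - 0 = 0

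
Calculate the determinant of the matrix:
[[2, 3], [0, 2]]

For a 2×2 matrix [[a, b], [c, d]], det = ad - bc
det = (2)(2) - (3)(0) = 4 - 0 = 4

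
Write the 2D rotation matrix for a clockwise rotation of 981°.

Rotation matrix formula: [[cos θ, -sin θ], [sin θ, cos θ]]
A clockwise rotation by 981° is equivalent to a counterclockwise rotation by -981°.
For θ = -981°:
cos(-981°) = -0.1564
sin(-981°) = 0.9877
Result: [[-0.1564, -0.9877], [0.9877, -0.1564]]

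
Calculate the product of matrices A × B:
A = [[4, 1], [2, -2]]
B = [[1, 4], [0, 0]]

Matrix multiplication:
C[0][0] = 4×1 + 1×0 = 4
C[0][1] = 4×4 + 1×0 = 16
C[1][0] = 2×1 + -2×0 = 2
C[1][1] = 2×4 + -2×0 = 8
Result: [[4, 16], [2, 8]]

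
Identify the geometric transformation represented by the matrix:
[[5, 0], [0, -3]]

This matrix represents: non-uniform scaling by sx = 5, sy = -3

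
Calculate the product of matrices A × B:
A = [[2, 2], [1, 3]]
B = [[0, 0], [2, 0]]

Matrix multiplication:
C[0][0] = 2×0 + 2×2 = 4
C[0][1] = 2×0 + 2×0 = 0
C[1][0] = 1×0 + 3×2 = 6
C[1][1] = 1×0 + 3×0 = 0
Result: [[4, 0], [6, 0]]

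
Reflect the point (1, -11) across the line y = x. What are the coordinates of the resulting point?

Reflection across line y = x: (1, -11) → (-11, 1)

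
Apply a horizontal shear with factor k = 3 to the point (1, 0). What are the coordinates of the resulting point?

Shear matrix for horizontal shear with factor k = 3:
[[1, 3], [0, 1]]
Result: (1, 0) → (1, 0)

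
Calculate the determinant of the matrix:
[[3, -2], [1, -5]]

For a 2×2 matrix [[a, b], [c, d]], det = ad - bc
det = (3)(-5) - (-2)(1) = -15 - -2 = -13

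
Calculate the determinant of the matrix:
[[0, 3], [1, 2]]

For a 2×2 matrix [[a, b], [c, d]], det = ad - bc
det = (0)(2) - (3)(1) = 0 - 3 = -3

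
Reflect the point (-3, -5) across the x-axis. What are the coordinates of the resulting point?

Reflection across x-axis: (-3, -5) → (-3, 5)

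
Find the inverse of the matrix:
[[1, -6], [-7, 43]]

For [[a,b],[c,d]], inverse = (1/det)·[[d,-b],[-c,a]]
det = (1)(43) - (-6)(-7) = 43 - 42 = 1
Inverse = [[43, 6], [7, 1]]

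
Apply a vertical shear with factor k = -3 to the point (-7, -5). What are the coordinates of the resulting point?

Shear matrix for vertical shear with factor k = -3:
[[1, 0], [-3, 1]]
Result: (-7, -5) → (-7, 16)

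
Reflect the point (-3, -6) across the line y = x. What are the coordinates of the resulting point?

Reflection across line y = x: (-3, -6) → (-6, -3)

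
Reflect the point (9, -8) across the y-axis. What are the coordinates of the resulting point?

Reflection across y-axis: (9, -8) → (-9, -8)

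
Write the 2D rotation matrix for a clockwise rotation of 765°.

Rotation matrix formula: [[cos θ, -sin θ], [sin θ, cos θ]]
A clockwise rotation by 765° is equivalent to a counterclockwise rotation by -765°.
For θ = -765°:
cos(-765°) = √2/2
sin(-765°) = -√2/2
Result: [[√2/2, √2/2], [-√2/2, √2/2]]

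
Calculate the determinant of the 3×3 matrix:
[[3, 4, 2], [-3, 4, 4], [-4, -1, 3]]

Expansion along first row:
det = 3·det([[4,4],[-1,3]]) - 4·det([[-3,4],[-4,3]]) + 2·det([[-3,4],[-4,-1]])
    = 3·(4·3 - 4·-1) - 4·(-3·3 - 4·-4) + 2·(-3·-1 - 4·-4)
    = 3·16 - 4·7 + 2·19
    = 48 + -28 + 38 = 58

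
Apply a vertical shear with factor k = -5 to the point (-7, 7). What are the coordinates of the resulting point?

Shear matrix for vertical shear with factor k = -5:
[[1, 0], [-5, 1]]
Result: (-7, 7) → (-7, 42)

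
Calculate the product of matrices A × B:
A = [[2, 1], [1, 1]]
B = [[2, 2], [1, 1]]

Matrix multiplication:
C[0][0] = 2×2 + 1×1 = 5
C[0][1] = 2×2 + 1×1 = 5
C[1][0] = 1×2 + 1×1 = 3
C[1][1] = 1×2 + 1×1 = 3
Result: [[5, 5], [3, 3]]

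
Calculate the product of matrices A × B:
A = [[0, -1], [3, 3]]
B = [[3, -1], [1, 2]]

Matrix multiplication:
C[0][0] = 0×3 + -1×1 = -1
C[0][1] = 0×-1 + -1×2 = -2
C[1][0] = 3×3 + 3×1 = 12
C[1][1] = 3×-1 + 3×2 = 3
Result: [[-1, -2], [12, 3]]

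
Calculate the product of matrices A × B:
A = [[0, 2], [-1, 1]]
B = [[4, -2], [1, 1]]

Matrix multiplication:
C[0][0] = 0×4 + 2×1 = 2
C[0][1] = 0×-2 + 2×1 = 2
C[1][0] = -1×4 + 1×1 = -3
C[1][1] = -1×-2 + 1×1 = 3
Result: [[2, 2], [-3, 3]]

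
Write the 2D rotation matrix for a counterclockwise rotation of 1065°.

Rotation matrix formula: [[cos θ, -sin θ], [sin θ, cos θ]]
For θ = 1065°:
cos(1065°) = 0.9659
sin(1065°) = -0.2588
Result: [[0.9659, 0.2588], [-0.2588, 0.9659]]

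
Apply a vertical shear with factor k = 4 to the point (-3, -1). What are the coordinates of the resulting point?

Shear matrix for vertical shear with factor k = 4:
[[1, 0], [4, 1]]
Result: (-3, -1) → (-3, -13)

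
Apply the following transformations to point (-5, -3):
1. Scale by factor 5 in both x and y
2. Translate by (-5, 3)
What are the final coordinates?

Step 1: Scale (-5, -3) by 5 → (-25, -15)
Step 2: Translate by (-5, 3) → (-30, -12)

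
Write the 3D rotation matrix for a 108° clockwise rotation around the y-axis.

Rotation matrix for clockwise 108° around y-axis:
A clockwise rotation by 108° is a counterclockwise rotation by -108°.
cos(-108°) = -0.3090, sin(-108°) = -0.9511
Result: [[-0.3090, 0, -0.9511], [0, 1, 0], [0.9511, 0, -0.3090]]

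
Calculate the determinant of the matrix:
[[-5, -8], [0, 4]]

For a 2×2 matrix [[a, b], [c, d]], det = ad - bc
det = (-5)(4) - (-8)(0) = -20 - 0 = -20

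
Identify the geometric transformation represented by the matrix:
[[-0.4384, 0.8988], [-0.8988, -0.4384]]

This matrix represents: rotation by 244° counterclockwise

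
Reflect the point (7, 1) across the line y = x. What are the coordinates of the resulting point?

Reflection across line y = x: (7, 1) → (1, 7)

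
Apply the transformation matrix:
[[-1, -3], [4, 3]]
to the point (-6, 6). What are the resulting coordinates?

Matrix multiplication:
[[-1, -3], [4, 3]] × [-6, 6]ᵀ
= [(-1)(-6) + (-3)(6), (4)(-6) + (3)(6)]ᵀ
= [-12, -6]ᵀ
Result: (-12, -6)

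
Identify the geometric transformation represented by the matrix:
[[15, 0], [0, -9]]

This matrix represents: non-uniform scaling by sx = 15, sy = -9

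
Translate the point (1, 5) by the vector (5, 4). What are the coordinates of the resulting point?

Translation by (5, 4) (homogeneous matrix [[1, 0, 5], [0, 1, 4], [0, 0, 1]]):
x' = 1 + 5 = 6
y' = 5 + 4 = 9
Result: (6, 9)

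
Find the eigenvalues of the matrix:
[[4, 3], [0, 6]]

Characteristic equation: det(A - λI) = 0
λ² - (trace)λ + (det) = 0
trace = 4 + 6 = 10, det = (4)(6) - (3)(0) = 24
λ² - (10)λ + (24) = 0
λ = (10 ± √((10)² - 4·(24))) / 2 = (10 ± √4) / 2
Solving: λ = 4, 6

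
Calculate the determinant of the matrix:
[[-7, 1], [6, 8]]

For a 2×2 matrix [[a, b], [c, d]], det = ad - bc
det = (-7)(8) - (1)(6) = -56 - 6 = -62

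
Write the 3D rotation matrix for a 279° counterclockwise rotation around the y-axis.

Rotation matrix for counterclockwise 279° around y-axis:
cos(279°) = 0.1564, sin(279°) = -0.9877
Result: [[0.1564, 0, -0.9877], [0, 1, 0], [0.9877, 0, 0.1564]]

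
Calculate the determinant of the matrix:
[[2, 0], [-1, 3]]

For a 2×2 matrix [[a, b], [c, d]], det = ad - bc
det = (2)(3) - (0)(-1) = 6 - 0 = 6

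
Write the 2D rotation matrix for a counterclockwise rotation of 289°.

Rotation matrix formula: [[cos θ, -sin θ], [sin θ, cos θ]]
For θ = 289°:
cos(289°) = 0.3256
sin(289°) = -0.9455
Result: [[0.3256, 0.9455], [-0.9455, 0.3256]]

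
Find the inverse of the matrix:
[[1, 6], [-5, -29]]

For [[a,b],[c,d]], inverse = (1/det)·[[d,-b],[-c,a]]
det = (1)(-29) - (6)(-5) = -29 - -30 = 1
Inverse = [[-29, -6], [5, 1]]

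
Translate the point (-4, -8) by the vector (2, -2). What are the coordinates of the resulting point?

Translation by (2, -2) (homogeneous matrix [[1, 0, 2], [0, 1, -2], [0, 0, 1]]):
x' = -4 + 2 = -2
y' = -8 + -2 = -10
Result: (-2, -10)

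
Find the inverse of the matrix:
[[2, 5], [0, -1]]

For [[a,b],[c,d]], inverse = (1/det)·[[d,-b],[-c,a]]
det = (2)(-1) - (5)(0) = -2 - 0 = -2
Inverse = (1/-2)·[[-1, -5], [0, 2]]
= [[1/2, 5/2], [0, -1]]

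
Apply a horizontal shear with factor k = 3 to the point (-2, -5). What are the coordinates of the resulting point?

Shear matrix for horizontal shear with factor k = 3:
[[1, 3], [0, 1]]
Result: (-2, -5) → (-17, -5)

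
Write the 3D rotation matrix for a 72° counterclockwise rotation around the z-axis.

Rotation matrix for counterclockwise 72° around z-axis:
cos(72°) = 0.3090, sin(72°) = 0.9511
Result: [[0.3090, -0.9511, 0], [0.9511, 0.3090, 0], [0, 0, 1]]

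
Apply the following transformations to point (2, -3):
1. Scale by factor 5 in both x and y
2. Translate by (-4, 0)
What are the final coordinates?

Step 1: Scale (2, -3) by 5 → (10, -15)
Step 2: Translate by (-4, 0) → (6, -15)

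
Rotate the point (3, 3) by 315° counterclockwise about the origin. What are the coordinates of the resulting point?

Rotation matrix for 315°: [[cos 315°, -sin 315°], [sin 315°, cos 315°]] ≈ [[0.707107, 0.707107], [-0.707107, 0.707107]]
[[0.707107, 0.707107], [-0.707107, 0.707107]] × [3, 3]ᵀ ≈ [4.2426, 0]ᵀ
Result: (4.2426, 0)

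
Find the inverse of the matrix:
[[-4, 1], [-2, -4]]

For [[a,b],[c,d]], inverse = (1/det)·[[d,-b],[-c,a]]
det = (-4)(-4) - (1)(-2) = 16 - -2 = 18
Inverse = (1/18)·[[-4, -1], [2, -4]]
= [[-2/9, -1/18], [1/9, -2/9]]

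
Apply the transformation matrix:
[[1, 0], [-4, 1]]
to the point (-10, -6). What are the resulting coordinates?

Matrix multiplication:
[[1, 0], [-4, 1]] × [-10, -6]ᵀ
= [(1)(-10) + (0)(-6), (-4)(-10) + (1)(-6)]ᵀ
= [-10, 34]ᵀ
Result: (-10, 34)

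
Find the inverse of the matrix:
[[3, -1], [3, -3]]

For [[a,b],[c,d]], inverse = (1/det)·[[d,-b],[-c,a]]
det = (3)(-3) - (-1)(3) = -9 - -3 = -6
Inverse = (1/-6)·[[-3, 1], [-3, 3]]
= [[1/2, -1/6], [1/2, -1/2]]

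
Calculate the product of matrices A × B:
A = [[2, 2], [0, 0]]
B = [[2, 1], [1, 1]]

Matrix multiplication:
C[0][0] = 2×2 + 2×1 = 6
C[0][1] = 2×1 + 2×1 = 4
C[1][0] = 0×2 + 0×1 = 0
C[1][1] = 0×1 + 0×1 = 0
Result: [[6, 4], [0, 0]]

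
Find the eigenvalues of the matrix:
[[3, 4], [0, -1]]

Characteristic equation: det(A - λI) = 0
λ² - (trace)λ + (det) = 0
trace = 3 + -1 = 2, det = (3)(-1) - (4)(0) = -3
λ² - (2)λ + (-3) = 0
λ = (2 ± √((2)² - 4·(-3))) / 2 = (2 ± √16) / 2
Solving: λ = -1, 3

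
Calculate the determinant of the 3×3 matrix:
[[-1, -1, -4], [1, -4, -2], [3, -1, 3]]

Expansion along first row:
det = -1·det([[-4,-2],[-1,3]]) - -1·det([[1,-2],[3,3]]) + -4·det([[1,-4],[3,-1]])
    = -1·(-4·3 - -2·-1) - -1·(1·3 - -2·3) + -4·(1·-1 - -4·3)
    = -1·-14 - -1·9 + -4·11
    = 14 + 9 + -44 = -21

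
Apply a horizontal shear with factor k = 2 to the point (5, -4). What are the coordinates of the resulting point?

Shear matrix for horizontal shear with factor k = 2:
[[1, 2], [0, 1]]
Result: (5, -4) → (-3, -4)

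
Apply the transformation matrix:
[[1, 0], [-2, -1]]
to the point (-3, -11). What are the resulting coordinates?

Matrix multiplication:
[[1, 0], [-2, -1]] × [-3, -11]ᵀ
= [(1)(-3) + (0)(-11), (-2)(-3) + (-1)(-11)]ᵀ
= [-3, 17]ᵀ
Result: (-3, 17)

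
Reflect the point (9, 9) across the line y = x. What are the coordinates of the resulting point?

Reflection across line y = x: (9, 9) → (9, 9)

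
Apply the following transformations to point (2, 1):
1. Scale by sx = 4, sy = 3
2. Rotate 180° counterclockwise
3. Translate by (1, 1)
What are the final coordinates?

Step 1: Scale → (8, 3)
Step 2: Rotate 180° → (-8, -3)
Step 3: Translate → (-7, -2)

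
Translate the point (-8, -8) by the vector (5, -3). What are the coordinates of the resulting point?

Translation by (5, -3) (homogeneous matrix [[1, 0, 5], [0, 1, -3], [0, 0, 1]]):
x' = -8 + 5 = -3
y' = -8 + -3 = -11
Result: (-3, -11)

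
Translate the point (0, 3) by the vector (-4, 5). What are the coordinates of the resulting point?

Translation by (-4, 5) (homogeneous matrix [[1, 0, -4], [0, 1, 5], [0, 0, 1]]):
x' = 0 + -4 = -4
y' = 3 + 5 = 8
Result: (-4, 8)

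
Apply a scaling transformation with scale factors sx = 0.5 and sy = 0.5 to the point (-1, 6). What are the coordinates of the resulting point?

Scaling matrix:
[[0.50, 0], [0, 0.50]]
Result: (-1 × 0.5, 6 × 0.5) = (-0.5, 3)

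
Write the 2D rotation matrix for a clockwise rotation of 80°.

Rotation matrix formula: [[cos θ, -sin θ], [sin θ, cos θ]]
A clockwise rotation by 80° is equivalent to a counterclockwise rotation by -80°.
For θ = -80°:
cos(-80°) = 0.1736
sin(-80°) = -0.9848
Result: [[0.1736, 0.9848], [-0.9848, 0.1736]]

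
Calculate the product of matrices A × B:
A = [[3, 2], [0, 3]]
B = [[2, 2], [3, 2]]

Matrix multiplication:
C[0][0] = 3×2 + 2×3 = 12
C[0][1] = 3×2 + 2×2 = 10
C[1][0] = 0×2 + 3×3 = 9
C[1][1] = 0×2 + 3×2 = 6
Result: [[12, 10], [9, 6]]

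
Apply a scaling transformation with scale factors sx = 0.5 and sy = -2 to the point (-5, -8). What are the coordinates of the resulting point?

Scaling matrix:
[[0.50, 0], [0, -2]]
Result: (-5 × 0.5, -8 × -2) = (-2.5, 16)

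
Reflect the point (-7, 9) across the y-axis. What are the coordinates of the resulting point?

Reflection across y-axis: (-7, 9) → (7, 9)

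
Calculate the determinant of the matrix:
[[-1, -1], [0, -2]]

For a 2×2 matrix [[a, b], [c, d]], det = ad - bc
det = (-1)(-2) - (-1)(0) = 2 - 0 = 2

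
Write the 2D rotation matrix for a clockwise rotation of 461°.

Rotation matrix formula: [[cos θ, -sin θ], [sin θ, cos θ]]
A clockwise rotation by 461° is equivalent to a counterclockwise rotation by -461°.
For θ = -461°:
cos(-461°) = -0.1908
sin(-461°) = -0.9816
Result: [[-0.1908, 0.9816], [-0.9816, -0.1908]]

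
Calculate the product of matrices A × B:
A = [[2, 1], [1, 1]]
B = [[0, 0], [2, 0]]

Matrix multiplication:
C[0][0] = 2×0 + 1×2 = 2
C[0][1] = 2×0 + 1×0 = 0
C[1][0] = 1×0 + 1×2 = 2
C[1][1] = 1×0 + 1×0 = 0
Result: [[2, 0], [2, 0]]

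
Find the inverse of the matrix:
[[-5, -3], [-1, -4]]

For [[a,b],[c,d]], inverse = (1/det)·[[d,-b],[-c,a]]
det = (-5)(-4) - (-3)(-1) = 20 - 3 = 17
Inverse = (1/17)·[[-4, 3], [1, -5]]
= [[-4/17, 3/17], [1/17, -5/17]]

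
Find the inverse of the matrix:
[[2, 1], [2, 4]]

For [[a,b],[c,d]], inverse = (1/det)·[[d,-b],[-c,a]]
det = (2)(4) - (1)(2) = 8 - 2 = 6
Inverse = (1/6)·[[4, -1], [-2, 2]]
= [[2/3, -1/6], [-1/3, 1/3]]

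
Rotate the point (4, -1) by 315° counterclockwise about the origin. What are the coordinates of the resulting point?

Rotation matrix for 315°: [[cos 315°, -sin 315°], [sin 315°, cos 315°]] ≈ [[0.707107, 0.707107], [-0.707107, 0.707107]]
[[0.707107, 0.707107], [-0.707107, 0.707107]] × [4, -1]ᵀ ≈ [2.1213, -3.5355]ᵀ
Result: (2.1213, -3.5355)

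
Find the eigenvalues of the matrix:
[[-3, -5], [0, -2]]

Characteristic equation: det(A - λI) = 0
λ² - (trace)λ + (det) = 0
trace = -3 + -2 = -5, det = (-3)(-2) - (-5)(0) = 6
λ² - (-5)λ + (6) = 0
λ = (-5 ± √((-5)² - 4·(6))) / 2 = (-5 ± √1) / 2
Solving: λ = -3, -2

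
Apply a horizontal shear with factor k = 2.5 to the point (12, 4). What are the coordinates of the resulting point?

Shear matrix for horizontal shear with factor k = 2.5:
[[1, 2.50], [0, 1]]
Result: (12, 4) → (22, 4)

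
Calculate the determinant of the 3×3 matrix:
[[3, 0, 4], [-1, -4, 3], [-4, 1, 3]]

Expansion along first row:
det = 3·det([[-4,3],[1,3]]) - 0·det([[-1,3],[-4,3]]) + 4·det([[-1,-4],[-4,1]])
    = 3·(-4·3 - 3·1) - 0·(-1·3 - 3·-4) + 4·(-1·1 - -4·-4)
    = 3·-15 - 0·9 + 4·-17
    = -45 + 0 + -68 = -113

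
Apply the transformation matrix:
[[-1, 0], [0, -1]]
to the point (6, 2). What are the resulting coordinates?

Matrix multiplication:
[[-1, 0], [0, -1]] × [6, 2]ᵀ
= [(-1)(6) + (0)(2), (0)(6) + (-1)(2)]ᵀ
= [-6, -2]ᵀ
Result: (-6, -2)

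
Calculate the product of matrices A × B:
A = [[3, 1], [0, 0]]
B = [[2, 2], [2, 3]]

Matrix multiplication:
C[0][0] = 3×2 + 1×2 = 8
C[0][1] = 3×2 + 1×3 = 9
C[1][0] = 0×2 + 0×2 = 0
C[1][1] = 0×2 + 0×3 = 0
Result: [[8, 9], [0, 0]]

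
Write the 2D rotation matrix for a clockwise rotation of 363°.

Rotation matrix formula: [[cos θ, -sin θ], [sin θ, cos θ]]
A clockwise rotation by 363° is equivalent to a counterclockwise rotation by -363°.
For θ = -363°:
cos(-363°) = 0.9986
sin(-363°) = -0.0523
Result: [[0.9986, 0.0523], [-0.0523, 0.9986]]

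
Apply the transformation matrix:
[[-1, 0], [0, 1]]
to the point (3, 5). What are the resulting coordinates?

Matrix multiplication:
[[-1, 0], [0, 1]] × [3, 5]ᵀ
= [(-1)(3) + (0)(5), (0)(3) + (1)(5)]ᵀ
= [-3, 5]ᵀ
Result: (-3, 5)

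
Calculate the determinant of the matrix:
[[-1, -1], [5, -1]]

For a 2×2 matrix [[a, b], [c, d]], det = ad - bc
det = (-1)(-1) - (-1)(5) = 1 - -5 = 6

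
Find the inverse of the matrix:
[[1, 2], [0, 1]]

For [[a,b],[c,d]], inverse = (1/det)·[[d,-b],[-c,a]]
det = (1)(1) - (2)(0) = 1 - 0 = 1
Inverse = [[1, -2], [0, 1]]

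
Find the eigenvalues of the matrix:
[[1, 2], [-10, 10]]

Characteristic equation: det(A - λI) = 0
λ² - (trace)λ + (det) = 0
trace = 1 + 10 = 11, det = (1)(10) - (2)(-10) = 30
λ² - (11)λ + (30) = 0
λ = (11 ± √((11)² - 4·(30))) / 2 = (11 ± √1) / 2
Solving: λ = 5, 6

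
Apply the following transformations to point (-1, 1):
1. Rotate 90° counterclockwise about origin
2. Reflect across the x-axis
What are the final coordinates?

Step 1: Rotate 90° → (-1, -1)
Step 2: Reflect across x-axis → (-1, 1)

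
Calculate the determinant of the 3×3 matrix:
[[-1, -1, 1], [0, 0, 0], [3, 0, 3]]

Expansion along first row:
det = -1·det([[0,0],[0,3]]) - -1·det([[0,0],[3,3]]) + 1·det([[0,0],[3,0]])
    = -1·(0·3 - 0·0) - -1·(0·3 - 0·3) + 1·(0·0 - 0·3)
    = -1·0 - -1·0 + 1·0
    = 0 + 0 + 0 = 0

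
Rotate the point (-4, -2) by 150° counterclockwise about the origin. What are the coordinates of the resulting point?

Rotation matrix for 150°: [[cos 150°, -sin 150°], [sin 150°, cos 150°]] ≈ [[-0.866025, -0.500000], [0.500000, -0.866025]]
[[-0.866025, -0.500000], [0.500000, -0.866025]] × [-4, -2]ᵀ ≈ [4.4641, -0.2679]ᵀ
Result: (4.4641, -0.2679)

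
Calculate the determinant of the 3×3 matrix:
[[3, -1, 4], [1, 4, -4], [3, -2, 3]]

Expansion along first row:
det = 3·det([[4,-4],[-2,3]]) - -1·det([[1,-4],[3,3]]) + 4·det([[1,4],[3,-2]])
    = 3·(4·3 - -4·-2) - -1·(1·3 - -4·3) + 4·(1·-2 - 4·3)
    = 3·4 - -1·15 + 4·-14
    = 12 + 15 + -56 = -29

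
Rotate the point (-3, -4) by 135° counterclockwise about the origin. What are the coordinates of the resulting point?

Rotation matrix for 135°: [[cos 135°, -sin 135°], [sin 135°, cos 135°]] ≈ [[-0.707107, -0.707107], [0.707107, -0.707107]]
[[-0.707107, -0.707107], [0.707107, -0.707107]] × [-3, -4]ᵀ ≈ [4.9497, 0.7071]ᵀ
Result: (4.9497, 0.7071)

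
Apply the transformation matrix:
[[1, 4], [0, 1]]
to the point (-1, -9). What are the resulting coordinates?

Matrix multiplication:
[[1, 4], [0, 1]] × [-1, -9]ᵀ
= [(1)(-1) + (4)(-9), (0)(-1) + (1)(-9)]ᵀ
= [-37, -9]ᵀ
Result: (-37, -9)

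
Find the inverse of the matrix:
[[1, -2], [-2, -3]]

For [[a,b],[c,d]], inverse = (1/det)·[[d,-b],[-c,a]]
det = (1)(-3) - (-2)(-2) = -3 - 4 = -7
Inverse = (1/-7)·[[-3, 2], [2, 1]]
= [[3/7, -2/7], [-2/7, -1/7]]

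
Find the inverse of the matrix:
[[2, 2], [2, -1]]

For [[a,b],[c,d]], inverse = (1/det)·[[d,-b],[-c,a]]
det = (2)(-1) - (2)(2) = -2 - 4 = -6
Inverse = (1/-6)·[[-1, -2], [-2, 2]]
= [[1/6, 1/3], [1/3, -1/3]]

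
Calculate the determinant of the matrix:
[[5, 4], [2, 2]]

For a 2×2 matrix [[a, b], [c, d]], det = ad - bc
det = (5)(2) - (4)(2) = 10 - 8 = 2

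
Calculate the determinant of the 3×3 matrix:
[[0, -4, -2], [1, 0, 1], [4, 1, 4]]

Expansion along first row:
det = 0·det([[0,1],[1,4]]) - -4·det([[1,1],[4,4]]) + -2·det([[1,0],[4,1]])
    = 0·(0·4 - 1·1) - -4·(1·4 - 1·4) + -2·(1·1 - 0·4)
    = 0·-1 - -4·0 + -2·1
    = 0 + 0 + -2 = -2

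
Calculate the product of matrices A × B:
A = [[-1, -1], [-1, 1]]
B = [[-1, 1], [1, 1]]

Matrix multiplication:
C[0][0] = -1×-1 + -1×1 = 0
C[0][1] = -1×1 + -1×1 = -2
C[1][0] = -1×-1 + 1×1 = 2
C[1][1] = -1×1 + 1×1 = 0
Result: [[0, -2], [2, 0]]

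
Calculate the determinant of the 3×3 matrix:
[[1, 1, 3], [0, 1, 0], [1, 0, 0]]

Expansion along first row:
det = 1·det([[1,0],[0,0]]) - 1·det([[0,0],[1,0]]) + 3·det([[0,1],[1,0]])
    = 1·(1·0 - 0·0) - 1·(0·0 - 0·1) + 3·(0·0 - 1·1)
    = 1·0 - 1·0 + 3·-1
    = 0 + 0 + -3 = -3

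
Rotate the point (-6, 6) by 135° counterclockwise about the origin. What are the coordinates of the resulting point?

Rotation matrix for 135°: [[cos 135°, -sin 135°], [sin 135°, cos 135°]] ≈ [[-0.707107, -0.707107], [0.707107, -0.707107]]
[[-0.707107, -0.707107], [0.707107, -0.707107]] × [-6, 6]ᵀ ≈ [0, -8.4853]ᵀ
Result: (0, -8.4853)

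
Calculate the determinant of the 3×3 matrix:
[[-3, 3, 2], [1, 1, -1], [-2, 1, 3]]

Expansion along first row:
det = -3·det([[1,-1],[1,3]]) - 3·det([[1,-1],[-2,3]]) + 2·det([[1,1],[-2,1]])
    = -3·(1·3 - -1·1) - 3·(1·3 - -1·-2) + 2·(1·1 - 1·-2)
    = -3·4 - 3·1 + 2·3
    = -12 + -3 + 6 = -9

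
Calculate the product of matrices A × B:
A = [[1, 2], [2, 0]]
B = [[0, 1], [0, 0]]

Matrix multiplication:
C[0][0] = 1×0 + 2×0 = 0
C[0][1] = 1×1 + 2×0 = 1
C[1][0] = 2×0 + 0×0 = 0
C[1][1] = 2×1 + 0×0 = 2
Result: [[0, 1], [0, 2]]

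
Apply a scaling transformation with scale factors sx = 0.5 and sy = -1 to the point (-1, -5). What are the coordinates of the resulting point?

Scaling matrix:
[[0.50, 0], [0, -1]]
Result: (-1 × 0.5, -5 × -1) = (-0.5, 5)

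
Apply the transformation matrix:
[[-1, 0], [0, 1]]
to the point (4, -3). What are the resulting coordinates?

Matrix multiplication:
[[-1, 0], [0, 1]] × [4, -3]ᵀ
= [(-1)(4) + (0)(-3), (0)(4) + (1)(-3)]ᵀ
= [-4, -3]ᵀ
Result: (-4, -3)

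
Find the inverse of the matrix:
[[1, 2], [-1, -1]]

For [[a,b],[c,d]], inverse = (1/det)·[[d,-b],[-c,a]]
det = (1)(-1) - (2)(-1) = -1 - -2 = 1
Inverse = [[-1, -2], [1, 1]]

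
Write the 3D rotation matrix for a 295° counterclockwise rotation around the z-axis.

Rotation matrix for counterclockwise 295° around z-axis:
cos(295°) = 0.4226, sin(295°) = -0.9063
Result: [[0.4226, 0.9063, 0], [-0.9063, 0.4226, 0], [0, 0, 1]]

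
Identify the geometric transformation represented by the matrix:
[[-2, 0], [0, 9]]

This matrix represents: non-uniform scaling by sx = -2, sy = 9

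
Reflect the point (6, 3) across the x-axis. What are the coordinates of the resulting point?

Reflection across x-axis: (6, 3) → (6, -3)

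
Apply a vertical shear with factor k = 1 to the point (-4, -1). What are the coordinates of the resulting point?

Shear matrix for vertical shear with factor k = 1:
[[1, 0], [1, 1]]
Result: (-4, -1) → (-4, -5)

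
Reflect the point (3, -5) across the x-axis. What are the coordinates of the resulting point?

Reflection across x-axis: (3, -5) → (3, 5)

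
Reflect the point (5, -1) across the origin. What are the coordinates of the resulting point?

Reflection across origin: (5, -1) → (-5, 1)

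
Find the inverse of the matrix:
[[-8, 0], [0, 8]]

For [[a,b],[c,d]], inverse = (1/det)·[[d,-b],[-c,a]]
det = (-8)(8) - (0)(0) = -64 - 0 = -64
Inverse = (1/-64)·[[8, 0], [0, -8]]
= [[-1/8, 0], [0, 1/8]]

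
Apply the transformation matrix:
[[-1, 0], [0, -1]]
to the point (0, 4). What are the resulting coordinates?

Matrix multiplication:
[[-1, 0], [0, -1]] × [0, 4]ᵀ
= [(-1)(0) + (0)(4), (0)(0) + (-1)(4)]ᵀ
= [0, -4]ᵀ
Result: (0, -4)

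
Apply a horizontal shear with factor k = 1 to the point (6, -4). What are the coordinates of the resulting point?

Shear matrix for horizontal shear with factor k = 1:
[[1, 1], [0, 1]]
Result: (6, -4) → (2, -4)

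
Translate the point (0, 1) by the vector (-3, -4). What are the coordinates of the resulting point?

Translation by (-3, -4) (homogeneous matrix [[1, 0, -3], [0, 1, -4], [0, 0, 1]]):
x' = 0 + -3 = -3
y' = 1 + -4 = -3
Result: (-3, -3)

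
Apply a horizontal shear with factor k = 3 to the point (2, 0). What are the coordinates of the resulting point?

Shear matrix for horizontal shear with factor k = 3:
[[1, 3], [0, 1]]
Result: (2, 0) → (2, 0)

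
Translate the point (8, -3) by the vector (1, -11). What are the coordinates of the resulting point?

Translation by (1, -11) (homogeneous matrix [[1, 0, 1], [0, 1, -11], [0, 0, 1]]):
x' = 8 + 1 = 9
y' = -3 + -11 = -14
Result: (9, -14)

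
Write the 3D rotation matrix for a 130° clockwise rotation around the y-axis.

Rotation matrix for clockwise 130° around y-axis:
A clockwise rotation by 130° is a counterclockwise rotation by -130°.
cos(-130°) = -0.6428, sin(-130°) = -0.7660
Result: [[-0.6428, 0, -0.7660], [0, 1, 0], [0.7660, 0, -0.6428]]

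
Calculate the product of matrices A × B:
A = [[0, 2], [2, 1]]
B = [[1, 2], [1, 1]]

Matrix multiplication:
C[0][0] = 0×1 + 2×1 = 2
C[0][1] = 0×2 + 2×1 = 2
C[1][0] = 2×1 + 1×1 = 3
C[1][1] = 2×2 + 1×1 = 5
Result: [[2, 2], [3, 5]]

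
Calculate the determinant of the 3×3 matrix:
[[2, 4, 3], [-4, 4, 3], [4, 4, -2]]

Expansion along first row:
det = 2·det([[4,3],[4,-2]]) - 4·det([[-4,3],[4,-2]]) + 3·det([[-4,4],[4,4]])
    = 2·(4·-2 - 3·4) - 4·(-4·-2 - 3·4) + 3·(-4·4 - 4·4)
    = 2·-20 - 4·-4 + 3·-32
    = -40 + 16 + -96 = -120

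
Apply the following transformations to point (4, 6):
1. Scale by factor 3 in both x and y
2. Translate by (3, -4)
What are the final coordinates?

Step 1: Scale (4, 6) by 3 → (12, 18)
Step 2: Translate by (3, -4) → (15, 14)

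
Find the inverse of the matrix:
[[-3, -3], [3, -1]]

For [[a,b],[c,d]], inverse = (1/det)·[[d,-b],[-c,a]]
det = (-3)(-1) - (-3)(3) = 3 - -9 = 12
Inverse = (1/12)·[[-1, 3], [-3, -3]]
= [[-1/12, 1/4], [-1/4, -1/4]]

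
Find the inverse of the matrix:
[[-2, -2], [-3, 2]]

For [[a,b],[c,d]], inverse = (1/det)·[[d,-b],[-c,a]]
det = (-2)(2) - (-2)(-3) = -4 - 6 = -10
Inverse = (1/-10)·[[2, 2], [3, -2]]
= [[-1/5, -1/5], [-3/10, 1/5]]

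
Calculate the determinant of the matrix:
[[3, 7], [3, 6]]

For a 2×2 matrix [[a, b], [c, d]], det = ad - bc
det = (3)(6) - (7)(3) = 18 - 21 = -3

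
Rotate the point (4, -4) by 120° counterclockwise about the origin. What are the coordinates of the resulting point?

Rotation matrix for 120°: [[cos 120°, -sin 120°], [sin 120°, cos 120°]] ≈ [[-0.500000, -0.866025], [0.866025, -0.500000]]
[[-0.500000, -0.866025], [0.866025, -0.500000]] × [4, -4]ᵀ ≈ [1.4641, 5.4641]ᵀ
Result: (1.4641, 5.4641)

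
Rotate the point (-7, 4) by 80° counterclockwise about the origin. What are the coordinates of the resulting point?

Rotation matrix for 80°: [[cos 80°, -sin 80°], [sin 80°, cos 80°]] ≈ [[0.173648, -0.984808], [0.984808, 0.173648]]
[[0.173648, -0.984808], [0.984808, 0.173648]] × [-7, 4]ᵀ ≈ [-5.1548, -6.1991]ᵀ
Result: (-5.1548, -6.1991)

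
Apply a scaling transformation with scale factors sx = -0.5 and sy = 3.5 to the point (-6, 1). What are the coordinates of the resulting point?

Scaling matrix:
[[-0.50, 0], [0, 3.50]]
Result: (-6 × -0.5, 1 × 3.5) = (3, 3.5)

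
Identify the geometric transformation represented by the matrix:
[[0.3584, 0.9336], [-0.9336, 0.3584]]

This matrix represents: rotation by 291° counterclockwise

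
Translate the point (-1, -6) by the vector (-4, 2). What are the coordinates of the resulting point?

Translation by (-4, 2) (homogeneous matrix [[1, 0, -4], [0, 1, 2], [0, 0, 1]]):
x' = -1 + -4 = -5
y' = -6 + 2 = -4
Result: (-5, -4)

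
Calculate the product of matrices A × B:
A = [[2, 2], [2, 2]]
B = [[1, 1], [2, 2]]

Matrix multiplication:
C[0][0] = 2×1 + 2×2 = 6
C[0][1] = 2×1 + 2×2 = 6
C[1][0] = 2×1 + 2×2 = 6
C[1][1] = 2×1 + 2×2 = 6
Result: [[6, 6], [6, 6]]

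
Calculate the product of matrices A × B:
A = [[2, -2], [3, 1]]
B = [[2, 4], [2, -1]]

Matrix multiplication:
C[0][0] = 2×2 + -2×2 = 0
C[0][1] = 2×4 + -2×-1 = 10
C[1][0] = 3×2 + 1×2 = 8
C[1][1] = 3×4 + 1×-1 = 11
Result: [[0, 10], [8, 11]]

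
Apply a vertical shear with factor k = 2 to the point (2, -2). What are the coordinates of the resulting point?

Shear matrix for vertical shear with factor k = 2:
[[1, 0], [2, 1]]
Result: (2, -2) → (2, 2)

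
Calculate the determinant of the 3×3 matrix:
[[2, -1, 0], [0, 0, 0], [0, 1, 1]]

Expansion along first row:
det = 2·det([[0,0],[1,1]]) - -1·det([[0,0],[0,1]]) + 0·det([[0,0],[0,1]])
    = 2·(0·1 - 0·1) - -1·(0·1 - 0·0) + 0·(0·1 - 0·0)
    = 2·0 - -1·0 + 0·0
    = 0 + 0 + 0 = 0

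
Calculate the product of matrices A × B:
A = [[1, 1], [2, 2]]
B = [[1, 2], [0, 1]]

Matrix multiplication:
C[0][0] = 1×1 + 1×0 = 1
C[0][1] = 1×2 + 1×1 = 3
C[1][0] = 2×1 + 2×0 = 2
C[1][1] = 2×2 + 2×1 = 6
Result: [[1, 3], [2, 6]]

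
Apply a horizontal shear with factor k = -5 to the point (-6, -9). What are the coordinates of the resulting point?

Shear matrix for horizontal shear with factor k = -5:
[[1, -5], [0, 1]]
Result: (-6, -9) → (39, -9)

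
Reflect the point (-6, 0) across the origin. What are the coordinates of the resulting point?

Reflection across origin: (-6, 0) → (6, 0)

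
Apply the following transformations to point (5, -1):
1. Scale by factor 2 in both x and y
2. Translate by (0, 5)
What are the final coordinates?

Step 1: Scale (5, -1) by 2 → (10, -2)
Step 2: Translate by (0, 5) → (10, 3)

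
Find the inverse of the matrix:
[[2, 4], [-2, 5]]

For [[a,b],[c,d]], inverse = (1/det)·[[d,-b],[-c,a]]
det = (2)(5) - (4)(-2) = 10 - -8 = 18
Inverse = (1/18)·[[5, -4], [2, 2]]
= [[5/18, -2/9], [1/9, 1/9]]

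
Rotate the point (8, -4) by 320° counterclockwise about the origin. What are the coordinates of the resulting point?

Rotation matrix for 320°: [[cos 320°, -sin 320°], [sin 320°, cos 320°]] ≈ [[0.766044, 0.642788], [-0.642788, 0.766044]]
[[0.766044, 0.642788], [-0.642788, 0.766044]] × [8, -4]ᵀ ≈ [3.5572, -8.2065]ᵀ
Result: (3.5572, -8.2065)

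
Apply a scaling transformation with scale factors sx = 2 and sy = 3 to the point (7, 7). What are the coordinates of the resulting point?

Scaling matrix:
[[2, 0], [0, 3]]
Result: (7 × 2, 7 × 3) = (14, 21)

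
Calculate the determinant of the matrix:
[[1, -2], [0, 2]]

For a 2×2 matrix [[a, b], [c, d]], det = ad - bc
det = (1)(2) - (-2)(0) = 2 - 0 = 2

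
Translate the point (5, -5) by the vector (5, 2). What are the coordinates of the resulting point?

Translation by (5, 2) (homogeneous matrix [[1, 0, 5], [0, 1, 2], [0, 0, 1]]):
x' = 5 + 5 = 10
y' = -5 + 2 = -3
Result: (10, -3)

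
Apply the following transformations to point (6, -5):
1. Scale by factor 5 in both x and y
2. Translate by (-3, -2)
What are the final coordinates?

Step 1: Scale (6, -5) by 5 → (30, -25)
Step 2: Translate by (-3, -2) → (27, -27)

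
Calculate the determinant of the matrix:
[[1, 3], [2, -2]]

For a 2×2 matrix [[a, b], [c, d]], det = ad - bc
det = (1)(-2) - (3)(2) = -2 - 6 = -8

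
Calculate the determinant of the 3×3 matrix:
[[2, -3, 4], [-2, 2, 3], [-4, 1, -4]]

Expansion along first row:
det = 2·det([[2,3],[1,-4]]) - -3·det([[-2,3],[-4,-4]]) + 4·det([[-2,2],[-4,1]])
    = 2·(2·-4 - 3·1) - -3·(-2·-4 - 3·-4) + 4·(-2·1 - 2·-4)
    = 2·-11 - -3·20 + 4·6
    = -22 + 60 + 24 = 62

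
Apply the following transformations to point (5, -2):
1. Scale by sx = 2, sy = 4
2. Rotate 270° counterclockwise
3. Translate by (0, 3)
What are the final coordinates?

Step 1: Scale → (10, -8)
Step 2: Rotate 270° → (-8, -10)
Step 3: Translate → (-8, -7)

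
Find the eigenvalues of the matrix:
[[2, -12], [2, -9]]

Characteristic equation: det(A - λI) = 0
λ² - (trace)λ + (det) = 0
trace = 2 + -9 = -7, det = (2)(-9) - (-12)(2) = 6
λ² - (-7)λ + (6) = 0
λ = (-7 ± √((-7)² - 4·(6))) / 2 = (-7 ± √25) / 2
Solving: λ = -6, -1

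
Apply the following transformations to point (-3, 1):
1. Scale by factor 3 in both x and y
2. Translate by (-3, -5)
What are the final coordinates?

Step 1: Scale (-3, 1) by 3 → (-9, 3)
Step 2: Translate by (-3, -5) → (-12, -2)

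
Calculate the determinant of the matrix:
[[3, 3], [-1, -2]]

For a 2×2 matrix [[a, b], [c, d]], det = ad - bc
det = (3)(-2) - (3)(-1) = -6 - -3 = -3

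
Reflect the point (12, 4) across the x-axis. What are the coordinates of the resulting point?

Reflection across x-axis: (12, 4) → (12, -4)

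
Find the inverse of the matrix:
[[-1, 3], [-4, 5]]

For [[a,b],[c,d]], inverse = (1/det)·[[d,-b],[-c,a]]
det = (-1)(5) - (3)(-4) = -5 - -12 = 7
Inverse = (1/7)·[[5, -3], [4, -1]]
= [[5/7, -3/7], [4/7, -1/7]]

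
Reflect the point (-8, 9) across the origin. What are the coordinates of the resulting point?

Reflection across origin: (-8, 9) → (8, -9)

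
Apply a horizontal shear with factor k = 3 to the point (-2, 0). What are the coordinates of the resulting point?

Shear matrix for horizontal shear with factor k = 3:
[[1, 3], [0, 1]]
Result: (-2, 0) → (-2, 0)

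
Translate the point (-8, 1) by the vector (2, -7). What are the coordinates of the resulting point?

Translation by (2, -7) (homogeneous matrix [[1, 0, 2], [0, 1, -7], [0, 0, 1]]):
x' = -8 + 2 = -6
y' = 1 + -7 = -6
Result: (-6, -6)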